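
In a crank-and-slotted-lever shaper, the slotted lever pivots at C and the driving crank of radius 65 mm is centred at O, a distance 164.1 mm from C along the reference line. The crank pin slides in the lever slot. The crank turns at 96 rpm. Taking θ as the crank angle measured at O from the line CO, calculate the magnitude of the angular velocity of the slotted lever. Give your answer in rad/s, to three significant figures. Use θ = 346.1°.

ω = 10.05 rad/s (from 96 rpm).
Crank pin A relative to C: A = (d + r cosθ, r sinθ); lever angle φ = atan2(r sinθ, d + r cosθ).
Differentiating tanφ: φ̇ = rω(d cosθ + r)/(d² + r² + 2dr cosθ).
d² + r² + 2dr cosθ = |CA|² = 0.0518621 m²;  d cosθ + r = +0.22429 m.
|ω_lever| = |0.065·10.05·+0.22429| / 0.0518621 = 2.8261 rad/s.

2.83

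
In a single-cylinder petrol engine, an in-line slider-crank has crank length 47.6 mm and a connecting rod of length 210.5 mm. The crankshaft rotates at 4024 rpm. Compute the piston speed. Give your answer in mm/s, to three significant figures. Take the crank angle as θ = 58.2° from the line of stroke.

ω = 2π·4024/60 = 421.4 rad/s
For an in-line slider-crank, x = r cosθ + √(L² − r² sin²θ), so v = −rω sinθ·[1 + r cosθ/√(L² − r² sin²θ)].
With r = 0.0476 m, L = 0.2105 m, θ = 58.2°: √(L² − r² sin²θ) = 0.20658 m.
v = −0.0476·421.4·0.84989·[1 + 0.0476·0.52696/0.20658] = -19.117 m/s.
|v| = 19.117 m/s = 19117 mm/s.

19100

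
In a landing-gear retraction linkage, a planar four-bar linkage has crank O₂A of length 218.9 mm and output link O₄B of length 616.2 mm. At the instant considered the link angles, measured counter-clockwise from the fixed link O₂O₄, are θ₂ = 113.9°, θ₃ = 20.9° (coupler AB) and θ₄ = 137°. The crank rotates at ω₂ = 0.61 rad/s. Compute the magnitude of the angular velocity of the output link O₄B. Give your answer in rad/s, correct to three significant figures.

ω₂ = 0.61 rad/s
Differentiating the loop-closure r₂e^{iθ₂}+r₃e^{iθ₃}=r₁+r₄e^{iθ₄} gives r₂ω₂e^{iθ₂}+r₃ω₃e^{iθ₃}=r₄ω₄e^{iθ₄}.
Eliminating the other unknown: ω₄ = r₂ω₂ sin(θ₂−θ₃) / [r₄ sin(θ₄−θ₃)].
Numerator sine = +0.99863; denominator sine = +0.89803.
Result = 0.2189·0.61·(+0.99863) / (0.6162·(+0.89803)) = +0.24097 rad/s; magnitude 0.24097 rad/s.

0.241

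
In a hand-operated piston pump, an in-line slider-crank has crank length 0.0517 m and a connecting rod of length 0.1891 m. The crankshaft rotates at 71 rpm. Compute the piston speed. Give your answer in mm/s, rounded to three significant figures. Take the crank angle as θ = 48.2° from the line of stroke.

ω = 2π·71/60 = 7.435 rad/s
For an in-line slider-crank, x = r cosθ + √(L² − r² sin²θ), so v = −rω sinθ·[1 + r cosθ/√(L² − r² sin²θ)].
With r = 0.0517 m, L = 0.1891 m, θ = 48.2°: √(L² − r² sin²θ) = 0.18513 m.
v = −0.0517·7.435·0.74548·[1 + 0.0517·0.66653/0.18513] = -0.3399 m/s.
|v| = 0.3399 m/s = 339.9 mm/s.

340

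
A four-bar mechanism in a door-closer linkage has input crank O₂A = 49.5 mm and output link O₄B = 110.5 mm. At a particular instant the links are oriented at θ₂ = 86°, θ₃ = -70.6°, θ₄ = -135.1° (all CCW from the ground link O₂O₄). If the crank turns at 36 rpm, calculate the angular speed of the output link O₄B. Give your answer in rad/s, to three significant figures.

0.743

ω₂ = 3.77 rad/s (from 36 rpm).
Differentiating the loop-closure r₂e^{iθ₂}+r₃e^{iθ₃}=r₁+r₄e^{iθ₄} gives r₂ω₂e^{iθ₂}+r₃ω₃e^{iθ₃}=r₄ω₄e^{iθ₄}.
Eliminating the other unknown: ω₄ = r₂ω₂ sin(θ₂−θ₃) / [r₄ sin(θ₄−θ₃)].
Numerator sine = +0.39715; denominator sine = -0.90259.
Result = 0.0495·3.77·(+0.39715) / (0.1105·(-0.90259)) = -0.74308 rad/s; magnitude 0.74308 rad/s.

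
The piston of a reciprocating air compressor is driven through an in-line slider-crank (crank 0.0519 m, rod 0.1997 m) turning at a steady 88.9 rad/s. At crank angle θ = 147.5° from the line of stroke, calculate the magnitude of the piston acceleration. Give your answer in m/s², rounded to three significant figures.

299

ω = 88.9 rad/s
x(θ) = r cosθ + √(L² − r² sin²θ); with ω constant, a = ω²·d²x/dθ².
d²x/dθ² = −r cosθ − r²(cos2θ)/√u − r⁴ sin²2θ/(4u^{3/2}),  u = L² − r² sin²θ = 0.0391025 m².
Substituting r = 0.0519 m, L = 0.1997 m, θ = 147.5°: d²x/dθ² = +0.037823 m.
a = ω²·d²x/dθ² = (88.9)²·(+0.037823) = +298.92 m/s²;  |a| = 298.92 m/s².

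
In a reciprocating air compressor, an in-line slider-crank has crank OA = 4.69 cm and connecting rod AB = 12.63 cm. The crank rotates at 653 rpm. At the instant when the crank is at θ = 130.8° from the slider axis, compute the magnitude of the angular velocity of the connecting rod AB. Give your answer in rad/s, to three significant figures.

ω = 68.38 rad/s (converted from 653 rpm).
The rod makes angle φ with the slider axis where L sinφ = r sinθ; differentiating, L cosφ·φ̇ = r ω cosθ.
L cosφ = √(L² − r² sin²θ) = 0.12121 m.
|ω_rod| = r ω |cosθ| / √(L² − r² sin²θ) = 0.0469·68.38·0.65342/0.12121 = 17.289 rad/s.

17.3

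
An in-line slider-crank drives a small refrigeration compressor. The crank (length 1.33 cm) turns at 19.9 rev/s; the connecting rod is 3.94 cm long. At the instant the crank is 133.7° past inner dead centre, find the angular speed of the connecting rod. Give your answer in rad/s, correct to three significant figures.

ω = 125 rad/s (converted from 19.9 rev/s).
The rod makes angle φ with the slider axis where L sinφ = r sinθ; differentiating, L cosφ·φ̇ = r ω cosθ.
L cosφ = √(L² − r² sin²θ) = 0.038209 m.
|ω_rod| = r ω |cosθ| / √(L² − r² sin²θ) = 0.0133·125·0.69088/0.038209 = 30.07 rad/s.

30.1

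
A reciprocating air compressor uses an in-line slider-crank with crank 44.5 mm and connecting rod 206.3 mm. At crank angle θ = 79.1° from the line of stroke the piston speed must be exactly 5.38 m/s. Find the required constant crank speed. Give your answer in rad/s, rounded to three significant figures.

For an in-line slider-crank, |v_piston| = rω|sinθ|·[1 + r cosθ/√(L² − r² sin²θ)].
With r = 0.0445 m, L = 0.2063 m, θ = 79.1°: the bracketed kinematic factor |dx/dθ| = 0.045521 m.
ω = v/|dx/dθ| = 5.38/0.045521 = 118.19 rad/s.

118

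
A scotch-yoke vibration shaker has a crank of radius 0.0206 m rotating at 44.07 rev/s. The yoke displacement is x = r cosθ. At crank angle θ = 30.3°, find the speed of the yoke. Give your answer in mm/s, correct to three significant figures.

ω = 276.9 rad/s (from 44.07 rev/s).
x = r cosθ ⇒ ẋ = −rω sinθ.
|v| = rω|sinθ| = 0.0206·276.9·|sin 30.3°| = 2.8779 m/s = 2877.9 mm/s.

2880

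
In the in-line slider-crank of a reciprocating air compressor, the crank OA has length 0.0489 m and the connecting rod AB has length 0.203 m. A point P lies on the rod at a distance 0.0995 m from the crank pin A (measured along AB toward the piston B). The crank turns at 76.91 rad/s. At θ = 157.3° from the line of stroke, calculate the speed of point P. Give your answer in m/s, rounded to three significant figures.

2.19

ω = 76.91 rad/s.  Crank-pin speed |V_A| = rω = 3.7609 m/s, perpendicular to OA.
Rod angle: sinφ = −(r/L) sinθ ⇒ φ = -5.334°; ω_rod = −rω cosθ/√(L²−r²sin²θ) = +17.166 rad/s.
V_P = V_A + ω_rod × AP, with AP = 0.0995 m along the rod.
Components: V_Px = −rω sinθ − a·ω_rod·sinφ = -1.2926 m/s;  V_Py = rω cosθ + a·ω_rod·cosφ = -1.769 m/s.
|V_P| = √(V_Px² + V_Py²) = 2.1909 m/s.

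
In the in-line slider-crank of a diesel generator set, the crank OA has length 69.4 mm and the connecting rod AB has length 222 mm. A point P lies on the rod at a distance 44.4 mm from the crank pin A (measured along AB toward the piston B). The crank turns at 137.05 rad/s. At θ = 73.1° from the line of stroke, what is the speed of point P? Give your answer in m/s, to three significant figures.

ω = 137.1 rad/s.  Crank-pin speed |V_A| = rω = 9.5113 m/s, perpendicular to OA.
Rod angle: sinφ = −(r/L) sinθ ⇒ φ = -17.404°; ω_rod = −rω cosθ/√(L²−r²sin²θ) = -13.052 rad/s.
V_P = V_A + ω_rod × AP, with AP = 0.0444 m along the rod.
Components: V_Px = −rω sinθ − a·ω_rod·sinφ = -9.2739 m/s;  V_Py = rω cosθ + a·ω_rod·cosφ = +2.212 m/s.
|V_P| = √(V_Px² + V_Py²) = 9.534 m/s.

9.53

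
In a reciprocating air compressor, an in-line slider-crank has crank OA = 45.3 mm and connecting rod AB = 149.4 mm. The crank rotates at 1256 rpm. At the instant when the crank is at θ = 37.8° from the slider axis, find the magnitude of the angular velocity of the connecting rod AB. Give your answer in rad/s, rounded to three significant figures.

32.1

ω = 131.5 rad/s (converted from 1256 rpm).
The rod makes angle φ with the slider axis where L sinφ = r sinθ; differentiating, L cosφ·φ̇ = r ω cosθ.
L cosφ = √(L² − r² sin²θ) = 0.1468 m.
|ω_rod| = r ω |cosθ| / √(L² − r² sin²θ) = 0.0453·131.5·0.79016/0.1468 = 32.071 rad/s.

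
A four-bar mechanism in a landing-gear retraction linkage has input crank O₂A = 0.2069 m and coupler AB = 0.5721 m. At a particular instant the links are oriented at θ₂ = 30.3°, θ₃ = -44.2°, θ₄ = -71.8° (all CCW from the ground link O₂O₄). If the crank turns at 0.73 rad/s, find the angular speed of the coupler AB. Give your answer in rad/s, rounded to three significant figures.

ω₂ = 0.73 rad/s
Differentiating the loop-closure r₂e^{iθ₂}+r₃e^{iθ₃}=r₁+r₄e^{iθ₄} gives r₂ω₂e^{iθ₂}+r₃ω₃e^{iθ₃}=r₄ω₄e^{iθ₄}.
Eliminating the other unknown: ω₃ = r₂ω₂ sin(θ₄−θ₂) / [r₃ sin(θ₃−θ₄)].
Numerator sine = -0.97778; denominator sine = +0.46330.
Result = 0.2069·0.73·(-0.97778) / (0.5721·(+0.46330)) = -0.55718 rad/s; magnitude 0.55718 rad/s.

0.557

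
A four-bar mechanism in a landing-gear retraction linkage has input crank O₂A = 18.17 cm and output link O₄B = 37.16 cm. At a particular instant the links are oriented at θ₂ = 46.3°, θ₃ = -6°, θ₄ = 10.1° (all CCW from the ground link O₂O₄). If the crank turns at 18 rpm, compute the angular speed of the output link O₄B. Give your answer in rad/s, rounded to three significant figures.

2.63

ω₂ = 1.885 rad/s (from 18 rpm).
Differentiating the loop-closure r₂e^{iθ₂}+r₃e^{iθ₃}=r₁+r₄e^{iθ₄} gives r₂ω₂e^{iθ₂}+r₃ω₃e^{iθ₃}=r₄ω₄e^{iθ₄}.
Eliminating the other unknown: ω₄ = r₂ω₂ sin(θ₂−θ₃) / [r₄ sin(θ₄−θ₃)].
Numerator sine = +0.79122; denominator sine = +0.27731.
Result = 0.1817·1.885·(+0.79122) / (0.3716·(+0.27731)) = +2.6297 rad/s; magnitude 2.6297 rad/s.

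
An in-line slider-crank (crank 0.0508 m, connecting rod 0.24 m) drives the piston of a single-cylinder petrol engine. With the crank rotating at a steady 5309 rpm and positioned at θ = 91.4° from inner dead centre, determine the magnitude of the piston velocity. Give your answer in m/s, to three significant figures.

28.1

ω = 2π·5309/60 = 556 rad/s
For an in-line slider-crank, x = r cosθ + √(L² − r² sin²θ), so v = −rω sinθ·[1 + r cosθ/√(L² − r² sin²θ)].
With r = 0.0508 m, L = 0.24 m, θ = 91.4°: √(L² − r² sin²θ) = 0.23457 m.
v = −0.0508·556·0.99970·[1 + 0.0508·-0.02443/0.23457] = -28.085 m/s.
|v| = 28.085 m/s.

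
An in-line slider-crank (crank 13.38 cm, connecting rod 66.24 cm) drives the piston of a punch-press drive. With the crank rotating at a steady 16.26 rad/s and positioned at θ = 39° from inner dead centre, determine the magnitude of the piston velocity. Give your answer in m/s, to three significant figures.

1.59

ω = 16.26 rad/s
For an in-line slider-crank, x = r cosθ + √(L² − r² sin²θ), so v = −rω sinθ·[1 + r cosθ/√(L² − r² sin²θ)].
With r = 0.1338 m, L = 0.6624 m, θ = 39°: √(L² − r² sin²θ) = 0.65703 m.
v = −0.1338·16.26·0.62932·[1 + 0.1338·0.77715/0.65703] = -1.5858 m/s.
|v| = 1.5858 m/s.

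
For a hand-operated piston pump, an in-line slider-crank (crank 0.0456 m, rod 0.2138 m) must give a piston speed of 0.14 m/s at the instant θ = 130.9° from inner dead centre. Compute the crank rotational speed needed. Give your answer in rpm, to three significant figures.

For an in-line slider-crank, |v_piston| = rω|sinθ|·[1 + r cosθ/√(L² − r² sin²θ)].
With r = 0.0456 m, L = 0.2138 m, θ = 130.9°: the bracketed kinematic factor |dx/dθ| = 0.02959 m.
ω = v/|dx/dθ| = 0.14/0.02959 = 4.7313 rad/s.
N = 60ω/(2π) = 45.181 rpm.

45.2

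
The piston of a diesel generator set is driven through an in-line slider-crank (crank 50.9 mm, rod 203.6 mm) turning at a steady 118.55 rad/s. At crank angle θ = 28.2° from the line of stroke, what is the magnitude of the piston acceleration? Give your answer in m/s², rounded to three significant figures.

732

ω = 118.5 rad/s
x(θ) = r cosθ + √(L² − r² sin²θ); with ω constant, a = ω²·d²x/dθ².
d²x/dθ² = −r cosθ − r²(cos2θ)/√u − r⁴ sin²2θ/(4u^{3/2}),  u = L² − r² sin²θ = 0.0408744 m².
Substituting r = 0.0509 m, L = 0.2036 m, θ = 28.2°: d²x/dθ² = -0.052091 m.
a = ω²·d²x/dθ² = (118.5)²·(-0.052091) = -732.09 m/s²;  |a| = 732.09 m/s².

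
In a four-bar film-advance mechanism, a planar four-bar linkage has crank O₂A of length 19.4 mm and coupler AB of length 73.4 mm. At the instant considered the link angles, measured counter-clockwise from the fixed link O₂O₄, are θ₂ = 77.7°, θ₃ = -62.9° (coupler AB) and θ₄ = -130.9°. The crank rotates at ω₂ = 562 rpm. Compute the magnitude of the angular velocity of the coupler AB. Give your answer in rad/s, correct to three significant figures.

8.03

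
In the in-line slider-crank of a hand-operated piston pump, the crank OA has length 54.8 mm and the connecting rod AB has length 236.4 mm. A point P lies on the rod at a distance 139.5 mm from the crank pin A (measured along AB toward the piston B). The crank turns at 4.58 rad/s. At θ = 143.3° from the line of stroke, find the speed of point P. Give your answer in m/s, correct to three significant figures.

0.157

ω = 4.58 rad/s.  Crank-pin speed |V_A| = rω = 0.25098 m/s, perpendicular to OA.
Rod angle: sinφ = −(r/L) sinθ ⇒ φ = -7.963°; ω_rod = −rω cosθ/√(L²−r²sin²θ) = +0.85953 rad/s.
V_P = V_A + ω_rod × AP, with AP = 0.1395 m along the rod.
Components: V_Px = −rω sinθ − a·ω_rod·sinφ = -0.13338 m/s;  V_Py = rω cosθ + a·ω_rod·cosφ = -0.082485 m/s.
|V_P| = √(V_Px² + V_Py²) = 0.15683 m/s.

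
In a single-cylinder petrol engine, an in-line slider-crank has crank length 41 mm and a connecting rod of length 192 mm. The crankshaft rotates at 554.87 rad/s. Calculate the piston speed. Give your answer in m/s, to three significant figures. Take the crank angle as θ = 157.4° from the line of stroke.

ω = 554.9 rad/s
For an in-line slider-crank, x = r cosθ + √(L² − r² sin²θ), so v = −rω sinθ·[1 + r cosθ/√(L² − r² sin²θ)].
With r = 0.041 m, L = 0.192 m, θ = 157.4°: √(L² − r² sin²θ) = 0.19135 m.
v = −0.041·554.9·0.38430·[1 + 0.041·-0.92321/0.19135] = -7.0132 m/s.
|v| = 7.0132 m/s.

7.01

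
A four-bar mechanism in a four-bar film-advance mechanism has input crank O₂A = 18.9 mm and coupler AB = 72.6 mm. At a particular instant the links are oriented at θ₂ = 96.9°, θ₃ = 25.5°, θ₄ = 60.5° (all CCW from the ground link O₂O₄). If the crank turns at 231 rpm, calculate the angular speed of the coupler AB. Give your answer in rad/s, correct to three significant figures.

ω₂ = 24.19 rad/s (from 231 rpm).
Differentiating the loop-closure r₂e^{iθ₂}+r₃e^{iθ₃}=r₁+r₄e^{iθ₄} gives r₂ω₂e^{iθ₂}+r₃ω₃e^{iθ₃}=r₄ω₄e^{iθ₄}.
Eliminating the other unknown: ω₃ = r₂ω₂ sin(θ₄−θ₂) / [r₃ sin(θ₃−θ₄)].
Numerator sine = -0.59342; denominator sine = -0.57358.
Result = 0.0189·24.19·(-0.59342) / (0.0726·(-0.57358)) = +6.5153 rad/s; magnitude 6.5153 rad/s.

6.52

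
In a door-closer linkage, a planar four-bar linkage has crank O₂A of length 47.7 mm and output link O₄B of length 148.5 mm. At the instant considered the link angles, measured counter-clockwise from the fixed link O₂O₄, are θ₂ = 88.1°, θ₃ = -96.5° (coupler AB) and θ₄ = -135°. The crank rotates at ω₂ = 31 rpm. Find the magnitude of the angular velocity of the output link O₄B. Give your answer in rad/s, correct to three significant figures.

0.134

ω₂ = 3.246 rad/s (from 31 rpm).
Differentiating the loop-closure r₂e^{iθ₂}+r₃e^{iθ₃}=r₁+r₄e^{iθ₄} gives r₂ω₂e^{iθ₂}+r₃ω₃e^{iθ₃}=r₄ω₄e^{iθ₄}.
Eliminating the other unknown: ω₄ = r₂ω₂ sin(θ₂−θ₃) / [r₄ sin(θ₄−θ₃)].
Numerator sine = -0.08020; denominator sine = -0.62251.
Result = 0.0477·3.246·(-0.08020) / (0.1485·(-0.62251)) = +0.13434 rad/s; magnitude 0.13434 rad/s.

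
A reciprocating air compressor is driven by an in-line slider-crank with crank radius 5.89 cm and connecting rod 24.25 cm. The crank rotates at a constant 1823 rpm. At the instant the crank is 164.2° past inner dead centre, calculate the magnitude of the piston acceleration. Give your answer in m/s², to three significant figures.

1620

ω = 2π·1823/60 = 190.9 rad/s
x(θ) = r cosθ + √(L² − r² sin²θ); with ω constant, a = ω²·d²x/dθ².
d²x/dθ² = −r cosθ − r²(cos2θ)/√u − r⁴ sin²2θ/(4u^{3/2}),  u = L² − r² sin²θ = 0.0585491 m².
Substituting r = 0.0589 m, L = 0.2425 m, θ = 164.2°: d²x/dθ² = +0.044405 m.
a = ω²·d²x/dθ² = (190.9)²·(+0.044405) = +1618.3 m/s²;  |a| = 1618.3 m/s².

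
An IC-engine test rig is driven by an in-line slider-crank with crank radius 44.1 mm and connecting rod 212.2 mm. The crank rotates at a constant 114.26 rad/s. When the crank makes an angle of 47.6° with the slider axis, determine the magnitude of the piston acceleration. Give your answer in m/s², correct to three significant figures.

ω = 114.3 rad/s
x(θ) = r cosθ + √(L² − r² sin²θ); with ω constant, a = ω²·d²x/dθ².
d²x/dθ² = −r cosθ − r²(cos2θ)/√u − r⁴ sin²2θ/(4u^{3/2}),  u = L² − r² sin²θ = 0.0439683 m².
Substituting r = 0.0441 m, L = 0.2122 m, θ = 47.6°: d²x/dθ² = -0.028998 m.
a = ω²·d²x/dθ² = (114.3)²·(-0.028998) = -378.58 m/s²;  |a| = 378.58 m/s².

379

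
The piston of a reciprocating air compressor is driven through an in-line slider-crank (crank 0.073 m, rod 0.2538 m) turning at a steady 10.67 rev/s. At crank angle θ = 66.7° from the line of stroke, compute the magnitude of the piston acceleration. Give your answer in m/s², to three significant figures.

ω = 2π·10.7 = 67.04 rad/s
x(θ) = r cosθ + √(L² − r² sin²θ); with ω constant, a = ω²·d²x/dθ².
d²x/dθ² = −r cosθ − r²(cos2θ)/√u − r⁴ sin²2θ/(4u^{3/2}),  u = L² − r² sin²θ = 0.0599192 m².
Substituting r = 0.073 m, L = 0.2538 m, θ = 66.7°: d²x/dθ² = -0.014172 m.
a = ω²·d²x/dθ² = (67.04)²·(-0.014172) = -63.698 m/s²;  |a| = 63.698 m/s².

63.7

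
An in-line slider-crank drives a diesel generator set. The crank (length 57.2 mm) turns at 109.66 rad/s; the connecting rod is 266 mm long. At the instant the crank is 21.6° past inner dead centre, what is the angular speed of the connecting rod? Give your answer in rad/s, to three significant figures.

22.0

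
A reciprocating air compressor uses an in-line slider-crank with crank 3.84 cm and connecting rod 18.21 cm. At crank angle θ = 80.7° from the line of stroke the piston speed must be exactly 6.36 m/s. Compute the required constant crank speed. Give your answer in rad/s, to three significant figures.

162

For an in-line slider-crank, |v_piston| = rω|sinθ|·[1 + r cosθ/√(L² − r² sin²θ)].
With r = 0.0384 m, L = 0.1821 m, θ = 80.7°: the bracketed kinematic factor |dx/dθ| = 0.039216 m.
ω = v/|dx/dθ| = 6.36/0.039216 = 162.18 rad/s.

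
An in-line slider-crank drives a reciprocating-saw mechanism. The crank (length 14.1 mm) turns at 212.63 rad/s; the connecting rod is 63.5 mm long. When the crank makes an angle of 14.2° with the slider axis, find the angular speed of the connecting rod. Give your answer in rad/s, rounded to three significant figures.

ω = 212.6 rad/s
The rod makes angle φ with the slider axis where L sinφ = r sinθ; differentiating, L cosφ·φ̇ = r ω cosθ.
L cosφ = √(L² − r² sin²θ) = 0.063406 m.
|ω_rod| = r ω |cosθ| / √(L² − r² sin²θ) = 0.0141·212.6·0.96945/0.063406 = 45.839 rad/s.

45.8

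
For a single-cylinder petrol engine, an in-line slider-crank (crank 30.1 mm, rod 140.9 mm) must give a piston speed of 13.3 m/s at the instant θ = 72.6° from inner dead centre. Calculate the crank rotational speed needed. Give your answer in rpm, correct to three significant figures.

4150

For an in-line slider-crank, |v_piston| = rω|sinθ|·[1 + r cosθ/√(L² − r² sin²θ)].
With r = 0.0301 m, L = 0.1409 m, θ = 72.6°: the bracketed kinematic factor |dx/dθ| = 0.030597 m.
ω = v/|dx/dθ| = 13.3/0.030597 = 434.68 rad/s.
N = 60ω/(2π) = 4150.9 rpm.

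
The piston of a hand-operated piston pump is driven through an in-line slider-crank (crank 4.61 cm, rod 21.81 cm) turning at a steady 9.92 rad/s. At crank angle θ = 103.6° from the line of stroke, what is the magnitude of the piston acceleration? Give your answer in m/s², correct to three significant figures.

ω = 9.92 rad/s
x(θ) = r cosθ + √(L² − r² sin²θ); with ω constant, a = ω²·d²x/dθ².
d²x/dθ² = −r cosθ − r²(cos2θ)/√u − r⁴ sin²2θ/(4u^{3/2}),  u = L² − r² sin²θ = 0.0455599 m².
Substituting r = 0.0461 m, L = 0.2181 m, θ = 103.6°: d²x/dθ² = +0.019671 m.
a = ω²·d²x/dθ² = (9.92)²·(+0.019671) = +1.9358 m/s²;  |a| = 1.9358 m/s².

1.94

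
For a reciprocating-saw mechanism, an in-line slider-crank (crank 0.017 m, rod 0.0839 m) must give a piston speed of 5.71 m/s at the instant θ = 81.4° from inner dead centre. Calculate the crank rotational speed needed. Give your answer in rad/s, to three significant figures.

For an in-line slider-crank, |v_piston| = rω|sinθ|·[1 + r cosθ/√(L² − r² sin²θ)].
With r = 0.017 m, L = 0.0839 m, θ = 81.4°: the bracketed kinematic factor |dx/dθ| = 0.017329 m.
ω = v/|dx/dθ| = 5.71/0.017329 = 329.51 rad/s.

330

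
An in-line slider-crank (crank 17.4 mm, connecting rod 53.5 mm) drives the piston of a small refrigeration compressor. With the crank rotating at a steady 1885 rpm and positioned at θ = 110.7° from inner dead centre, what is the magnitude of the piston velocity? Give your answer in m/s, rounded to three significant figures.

2.83

ω = 2π·1885/60 = 197.4 rad/s
For an in-line slider-crank, x = r cosθ + √(L² − r² sin²θ), so v = −rω sinθ·[1 + r cosθ/√(L² − r² sin²θ)].
With r = 0.0174 m, L = 0.0535 m, θ = 110.7°: √(L² − r² sin²θ) = 0.050964 m.
v = −0.0174·197.4·0.93544·[1 + 0.0174·-0.35347/0.050964] = -2.8252 m/s.
|v| = 2.8252 m/s.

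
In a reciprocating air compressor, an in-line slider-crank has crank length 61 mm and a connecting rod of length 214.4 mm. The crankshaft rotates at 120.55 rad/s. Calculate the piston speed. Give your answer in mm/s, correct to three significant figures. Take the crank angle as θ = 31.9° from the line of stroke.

4840

ω = 120.5 rad/s
For an in-line slider-crank, x = r cosθ + √(L² − r² sin²θ), so v = −rω sinθ·[1 + r cosθ/√(L² − r² sin²θ)].
With r = 0.061 m, L = 0.2144 m, θ = 31.9°: √(L² − r² sin²θ) = 0.21196 m.
v = −0.061·120.5·0.52844·[1 + 0.061·0.84897/0.21196] = -4.8353 m/s.
|v| = 4.8353 m/s = 4835.3 mm/s.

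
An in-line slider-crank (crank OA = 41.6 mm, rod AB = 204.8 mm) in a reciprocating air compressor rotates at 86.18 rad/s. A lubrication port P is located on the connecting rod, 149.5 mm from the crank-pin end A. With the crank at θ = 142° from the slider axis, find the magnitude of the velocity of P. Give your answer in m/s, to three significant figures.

ω = 86.18 rad/s.  Crank-pin speed |V_A| = rω = 3.5851 m/s, perpendicular to OA.
Rod angle: sinφ = −(r/L) sinθ ⇒ φ = -7.184°; ω_rod = −rω cosθ/√(L²−r²sin²θ) = +13.904 rad/s.
V_P = V_A + ω_rod × AP, with AP = 0.1495 m along the rod.
Components: V_Px = −rω sinθ − a·ω_rod·sinφ = -1.9473 m/s;  V_Py = rω cosθ + a·ω_rod·cosφ = -0.76283 m/s.
|V_P| = √(V_Px² + V_Py²) = 2.0913 m/s.

2.09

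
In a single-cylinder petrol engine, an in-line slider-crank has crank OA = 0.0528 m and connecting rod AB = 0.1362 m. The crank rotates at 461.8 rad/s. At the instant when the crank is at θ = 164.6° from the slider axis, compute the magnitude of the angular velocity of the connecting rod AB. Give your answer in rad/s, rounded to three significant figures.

174

ω = 461.8 rad/s
The rod makes angle φ with the slider axis where L sinφ = r sinθ; differentiating, L cosφ·φ̇ = r ω cosθ.
L cosφ = √(L² − r² sin²θ) = 0.13548 m.
|ω_rod| = r ω |cosθ| / √(L² − r² sin²θ) = 0.0528·461.8·0.96410/0.13548 = 173.52 rad/s.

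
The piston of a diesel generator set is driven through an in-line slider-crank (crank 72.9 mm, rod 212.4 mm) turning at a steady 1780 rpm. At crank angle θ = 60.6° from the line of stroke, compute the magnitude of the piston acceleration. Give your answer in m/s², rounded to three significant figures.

ω = 2π·1780/60 = 186.4 rad/s
x(θ) = r cosθ + √(L² − r² sin²θ); with ω constant, a = ω²·d²x/dθ².
d²x/dθ² = −r cosθ − r²(cos2θ)/√u − r⁴ sin²2θ/(4u^{3/2}),  u = L² − r² sin²θ = 0.0410801 m².
Substituting r = 0.0729 m, L = 0.2124 m, θ = 60.6°: d²x/dθ² = -0.022824 m.
a = ω²·d²x/dθ² = (186.4)²·(-0.022824) = -793.04 m/s²;  |a| = 793.04 m/s².

793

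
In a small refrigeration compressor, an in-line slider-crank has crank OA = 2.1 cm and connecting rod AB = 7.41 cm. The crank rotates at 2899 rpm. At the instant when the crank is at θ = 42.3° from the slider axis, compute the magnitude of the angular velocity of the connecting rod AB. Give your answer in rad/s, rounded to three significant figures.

ω = 303.6 rad/s (converted from 2899 rpm).
The rod makes angle φ with the slider axis where L sinφ = r sinθ; differentiating, L cosφ·φ̇ = r ω cosθ.
L cosφ = √(L² − r² sin²θ) = 0.07274 m.
|ω_rod| = r ω |cosθ| / √(L² − r² sin²θ) = 0.021·303.6·0.73963/0.07274 = 64.825 rad/s.

64.8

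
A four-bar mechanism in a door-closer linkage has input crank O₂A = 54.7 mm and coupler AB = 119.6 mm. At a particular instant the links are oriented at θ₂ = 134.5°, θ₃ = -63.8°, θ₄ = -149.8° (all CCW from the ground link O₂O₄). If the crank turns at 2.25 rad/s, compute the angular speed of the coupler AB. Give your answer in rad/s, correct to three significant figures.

1.000

ω₂ = 2.25 rad/s
Differentiating the loop-closure r₂e^{iθ₂}+r₃e^{iθ₃}=r₁+r₄e^{iθ₄} gives r₂ω₂e^{iθ₂}+r₃ω₃e^{iθ₃}=r₄ω₄e^{iθ₄}.
Eliminating the other unknown: ω₃ = r₂ω₂ sin(θ₄−θ₂) / [r₃ sin(θ₃−θ₄)].
Numerator sine = +0.96902; denominator sine = +0.99756.
Result = 0.0547·2.25·(+0.96902) / (0.1196·(+0.99756)) = +0.99961 rad/s; magnitude 0.99961 rad/s.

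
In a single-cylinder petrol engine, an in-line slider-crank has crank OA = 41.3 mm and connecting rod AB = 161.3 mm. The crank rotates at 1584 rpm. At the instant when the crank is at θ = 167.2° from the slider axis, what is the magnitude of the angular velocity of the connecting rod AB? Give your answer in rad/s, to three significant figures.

41.5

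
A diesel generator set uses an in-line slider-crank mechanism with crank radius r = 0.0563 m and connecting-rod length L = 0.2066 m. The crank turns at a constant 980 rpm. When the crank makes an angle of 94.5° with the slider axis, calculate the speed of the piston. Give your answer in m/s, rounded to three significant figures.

5.63

ω = 2π·980/60 = 102.6 rad/s
For an in-line slider-crank, x = r cosθ + √(L² − r² sin²θ), so v = −rω sinθ·[1 + r cosθ/√(L² − r² sin²θ)].
With r = 0.0563 m, L = 0.2066 m, θ = 94.5°: √(L² − r² sin²θ) = 0.19883 m.
v = −0.0563·102.6·0.99692·[1 + 0.0563·-0.07846/0.19883] = -5.632 m/s.
|v| = 5.632 m/s.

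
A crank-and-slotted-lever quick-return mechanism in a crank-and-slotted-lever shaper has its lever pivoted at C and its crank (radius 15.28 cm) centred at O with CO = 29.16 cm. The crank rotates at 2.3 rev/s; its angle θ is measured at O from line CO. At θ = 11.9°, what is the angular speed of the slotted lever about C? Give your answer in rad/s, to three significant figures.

4.95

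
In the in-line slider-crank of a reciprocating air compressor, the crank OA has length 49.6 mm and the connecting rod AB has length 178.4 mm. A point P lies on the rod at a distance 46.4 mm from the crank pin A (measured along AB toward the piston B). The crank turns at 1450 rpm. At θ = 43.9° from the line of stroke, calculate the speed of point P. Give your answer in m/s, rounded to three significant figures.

6.81

ω = 151.8 rad/s.  Crank-pin speed |V_A| = rω = 7.5314 m/s, perpendicular to OA.
Rod angle: sinφ = −(r/L) sinθ ⇒ φ = -11.115°; ω_rod = −rω cosθ/√(L²−r²sin²θ) = -31.001 rad/s.
V_P = V_A + ω_rod × AP, with AP = 0.0464 m along the rod.
Components: V_Px = −rω sinθ − a·ω_rod·sinφ = -5.4996 m/s;  V_Py = rω cosθ + a·ω_rod·cosφ = +4.0153 m/s.
|V_P| = √(V_Px² + V_Py²) = 6.8095 m/s.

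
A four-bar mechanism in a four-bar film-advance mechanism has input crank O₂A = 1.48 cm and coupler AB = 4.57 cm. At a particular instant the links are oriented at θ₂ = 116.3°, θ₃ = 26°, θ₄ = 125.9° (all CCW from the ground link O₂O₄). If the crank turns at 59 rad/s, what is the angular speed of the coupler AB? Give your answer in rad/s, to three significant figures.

3.23

ω₂ = 59 rad/s
Differentiating the loop-closure r₂e^{iθ₂}+r₃e^{iθ₃}=r₁+r₄e^{iθ₄} gives r₂ω₂e^{iθ₂}+r₃ω₃e^{iθ₃}=r₄ω₄e^{iθ₄}.
Eliminating the other unknown: ω₃ = r₂ω₂ sin(θ₄−θ₂) / [r₃ sin(θ₃−θ₄)].
Numerator sine = +0.16677; denominator sine = -0.98511.
Result = 0.0148·59·(+0.16677) / (0.0457·(-0.98511)) = -3.2347 rad/s; magnitude 3.2347 rad/s.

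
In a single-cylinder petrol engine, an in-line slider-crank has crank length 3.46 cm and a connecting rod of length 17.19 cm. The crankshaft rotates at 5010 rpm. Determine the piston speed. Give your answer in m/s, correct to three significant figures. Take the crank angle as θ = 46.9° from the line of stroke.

15.1

ω = 2π·5010/60 = 524.6 rad/s
For an in-line slider-crank, x = r cosθ + √(L² − r² sin²θ), so v = −rω sinθ·[1 + r cosθ/√(L² − r² sin²θ)].
With r = 0.0346 m, L = 0.1719 m, θ = 46.9°: √(L² − r² sin²θ) = 0.17003 m.
v = −0.0346·524.6·0.73016·[1 + 0.0346·0.68327/0.17003] = -15.097 m/s.
|v| = 15.097 m/s.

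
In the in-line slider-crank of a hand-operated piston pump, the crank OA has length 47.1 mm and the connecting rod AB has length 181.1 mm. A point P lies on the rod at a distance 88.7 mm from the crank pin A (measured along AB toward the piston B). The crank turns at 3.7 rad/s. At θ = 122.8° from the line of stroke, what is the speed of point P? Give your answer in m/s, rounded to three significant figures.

ω = 3.7 rad/s.  Crank-pin speed |V_A| = rω = 0.17427 m/s, perpendicular to OA.
Rod angle: sinφ = −(r/L) sinθ ⇒ φ = -12.628°; ω_rod = −rω cosθ/√(L²−r²sin²θ) = +0.5342 rad/s.
V_P = V_A + ω_rod × AP, with AP = 0.0887 m along the rod.
Components: V_Px = −rω sinθ − a·ω_rod·sinφ = -0.13613 m/s;  V_Py = rω cosθ + a·ω_rod·cosφ = -0.048166 m/s.
|V_P| = √(V_Px² + V_Py²) = 0.1444 m/s.

0.144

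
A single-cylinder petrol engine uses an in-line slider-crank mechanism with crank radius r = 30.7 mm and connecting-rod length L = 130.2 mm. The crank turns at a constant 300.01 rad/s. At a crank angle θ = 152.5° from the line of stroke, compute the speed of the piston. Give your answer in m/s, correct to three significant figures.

3.36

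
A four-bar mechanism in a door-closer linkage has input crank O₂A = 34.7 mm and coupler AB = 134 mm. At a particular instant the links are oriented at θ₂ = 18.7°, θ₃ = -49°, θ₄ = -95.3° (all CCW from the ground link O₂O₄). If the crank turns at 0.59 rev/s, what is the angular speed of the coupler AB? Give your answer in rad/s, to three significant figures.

1.21

ω₂ = 3.707 rad/s (from 0.59 rev/s).
Differentiating the loop-closure r₂e^{iθ₂}+r₃e^{iθ₃}=r₁+r₄e^{iθ₄} gives r₂ω₂e^{iθ₂}+r₃ω₃e^{iθ₃}=r₄ω₄e^{iθ₄}.
Eliminating the other unknown: ω₃ = r₂ω₂ sin(θ₄−θ₂) / [r₃ sin(θ₃−θ₄)].
Numerator sine = -0.91355; denominator sine = +0.72297.
Result = 0.0347·3.707·(-0.91355) / (0.134·(+0.72297)) = -1.213 rad/s; magnitude 1.213 rad/s.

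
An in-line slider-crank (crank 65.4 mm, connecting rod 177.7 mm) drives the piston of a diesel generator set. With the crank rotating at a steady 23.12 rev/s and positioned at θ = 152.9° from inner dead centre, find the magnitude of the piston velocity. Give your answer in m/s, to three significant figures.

ω = 2π·23.1 = 145.3 rad/s
For an in-line slider-crank, x = r cosθ + √(L² − r² sin²θ), so v = −rω sinθ·[1 + r cosθ/√(L² − r² sin²θ)].
With r = 0.0654 m, L = 0.1777 m, θ = 152.9°: √(L² − r² sin²θ) = 0.17518 m.
v = −0.0654·145.3·0.45554·[1 + 0.0654·-0.89021/0.17518] = -2.8896 m/s.
|v| = 2.8896 m/s.

2.89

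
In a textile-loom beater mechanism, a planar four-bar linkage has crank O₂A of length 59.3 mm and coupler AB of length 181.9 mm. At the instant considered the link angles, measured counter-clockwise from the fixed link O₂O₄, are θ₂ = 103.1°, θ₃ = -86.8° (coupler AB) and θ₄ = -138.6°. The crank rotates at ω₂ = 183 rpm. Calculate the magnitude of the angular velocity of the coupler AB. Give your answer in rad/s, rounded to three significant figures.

ω₂ = 19.16 rad/s (from 183 rpm).
Differentiating the loop-closure r₂e^{iθ₂}+r₃e^{iθ₃}=r₁+r₄e^{iθ₄} gives r₂ω₂e^{iθ₂}+r₃ω₃e^{iθ₃}=r₄ω₄e^{iθ₄}.
Eliminating the other unknown: ω₃ = r₂ω₂ sin(θ₄−θ₂) / [r₃ sin(θ₃−θ₄)].
Numerator sine = +0.88048; denominator sine = +0.78586.
Result = 0.0593·19.16·(+0.88048) / (0.1819·(+0.78586)) = +6.9997 rad/s; magnitude 6.9997 rad/s.

7.00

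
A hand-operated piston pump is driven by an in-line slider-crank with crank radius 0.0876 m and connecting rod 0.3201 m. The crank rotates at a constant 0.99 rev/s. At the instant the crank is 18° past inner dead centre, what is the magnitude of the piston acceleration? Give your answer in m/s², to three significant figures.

3.98

ω = 2π·0.99 = 6.22 rad/s
x(θ) = r cosθ + √(L² − r² sin²θ); with ω constant, a = ω²·d²x/dθ².
d²x/dθ² = −r cosθ − r²(cos2θ)/√u − r⁴ sin²2θ/(4u^{3/2}),  u = L² − r² sin²θ = 0.101731 m².
Substituting r = 0.0876 m, L = 0.3201 m, θ = 18°: d²x/dθ² = -0.10293 m.
a = ω²·d²x/dθ² = (6.22)²·(-0.10293) = -3.9828 m/s²;  |a| = 3.9828 m/s².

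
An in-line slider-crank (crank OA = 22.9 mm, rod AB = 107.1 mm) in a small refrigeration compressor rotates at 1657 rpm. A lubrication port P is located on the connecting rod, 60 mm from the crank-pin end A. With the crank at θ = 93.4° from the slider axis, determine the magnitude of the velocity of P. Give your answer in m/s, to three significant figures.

3.94

ω = 173.5 rad/s.  Crank-pin speed |V_A| = rω = 3.9736 m/s, perpendicular to OA.
Rod angle: sinφ = −(r/L) sinθ ⇒ φ = -12.324°; ω_rod = −rω cosθ/√(L²−r²sin²θ) = +2.2523 rad/s.
V_P = V_A + ω_rod × AP, with AP = 0.06 m along the rod.
Components: V_Px = −rω sinθ − a·ω_rod·sinφ = -3.9378 m/s;  V_Py = rω cosθ + a·ω_rod·cosφ = -0.10364 m/s.
|V_P| = √(V_Px² + V_Py²) = 3.9391 m/s.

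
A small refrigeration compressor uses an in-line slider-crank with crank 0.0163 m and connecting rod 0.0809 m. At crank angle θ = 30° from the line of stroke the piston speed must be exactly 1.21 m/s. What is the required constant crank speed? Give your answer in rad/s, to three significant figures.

For an in-line slider-crank, |v_piston| = rω|sinθ|·[1 + r cosθ/√(L² − r² sin²θ)].
With r = 0.0163 m, L = 0.0809 m, θ = 30°: the bracketed kinematic factor |dx/dθ| = 0.0095794 m.
ω = v/|dx/dθ| = 1.21/0.0095794 = 126.31 rad/s.

126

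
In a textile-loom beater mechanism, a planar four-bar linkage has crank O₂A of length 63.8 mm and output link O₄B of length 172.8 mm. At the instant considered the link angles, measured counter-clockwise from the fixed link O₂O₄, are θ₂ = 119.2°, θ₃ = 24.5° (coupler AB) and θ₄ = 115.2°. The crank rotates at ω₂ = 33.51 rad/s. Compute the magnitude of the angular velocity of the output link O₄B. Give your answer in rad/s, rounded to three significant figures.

12.3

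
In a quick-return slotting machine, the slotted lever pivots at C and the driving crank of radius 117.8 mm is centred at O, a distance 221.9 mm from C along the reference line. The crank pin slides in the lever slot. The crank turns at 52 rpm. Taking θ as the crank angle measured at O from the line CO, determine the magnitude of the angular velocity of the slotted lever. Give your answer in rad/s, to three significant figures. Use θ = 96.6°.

1.04

ω = 5.445 rad/s (from 52 rpm).
Crank pin A relative to C: A = (d + r cosθ, r sinθ); lever angle φ = atan2(r sinθ, d + r cosθ).
Differentiating tanφ: φ̇ = rω(d cosθ + r)/(d² + r² + 2dr cosθ).
d² + r² + 2dr cosθ = |CA|² = 0.0571076 m²;  d cosθ + r = +0.092295 m.
|ω_lever| = |0.1178·5.445·+0.092295| / 0.0571076 = 1.0367 rad/s.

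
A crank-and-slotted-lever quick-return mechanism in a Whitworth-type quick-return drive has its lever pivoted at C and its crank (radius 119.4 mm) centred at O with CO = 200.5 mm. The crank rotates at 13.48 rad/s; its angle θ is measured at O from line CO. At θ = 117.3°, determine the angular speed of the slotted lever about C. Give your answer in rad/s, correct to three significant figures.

ω = 13.48 rad/s
Crank pin A relative to C: A = (d + r cosθ, r sinθ); lever angle φ = atan2(r sinθ, d + r cosθ).
Differentiating tanφ: φ̇ = rω(d cosθ + r)/(d² + r² + 2dr cosθ).
d² + r² + 2dr cosθ = |CA|² = 0.0324967 m²;  d cosθ + r = +0.027441 m.
|ω_lever| = |0.1194·13.48·+0.027441| / 0.0324967 = 1.3591 rad/s.

1.36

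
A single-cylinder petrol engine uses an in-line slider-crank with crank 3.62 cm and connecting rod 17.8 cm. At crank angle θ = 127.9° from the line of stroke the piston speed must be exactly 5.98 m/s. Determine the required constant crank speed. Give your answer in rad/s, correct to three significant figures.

240

For an in-line slider-crank, |v_piston| = rω|sinθ|·[1 + r cosθ/√(L² − r² sin²θ)].
With r = 0.0362 m, L = 0.178 m, θ = 127.9°: the bracketed kinematic factor |dx/dθ| = 0.024949 m.
ω = v/|dx/dθ| = 5.98/0.024949 = 239.68 rad/s.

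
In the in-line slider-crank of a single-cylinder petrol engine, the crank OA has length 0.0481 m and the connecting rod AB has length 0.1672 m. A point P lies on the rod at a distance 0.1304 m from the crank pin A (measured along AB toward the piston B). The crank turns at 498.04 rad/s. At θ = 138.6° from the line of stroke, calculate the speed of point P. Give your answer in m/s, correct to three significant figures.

13.7

ω = 498 rad/s.  Crank-pin speed |V_A| = rω = 23.956 m/s, perpendicular to OA.
Rod angle: sinφ = −(r/L) sinθ ⇒ φ = -10.967°; ω_rod = −rω cosθ/√(L²−r²sin²θ) = +109.47 rad/s.
V_P = V_A + ω_rod × AP, with AP = 0.1304 m along the rod.
Components: V_Px = −rω sinθ − a·ω_rod·sinφ = -13.126 m/s;  V_Py = rω cosθ + a·ω_rod·cosφ = -3.955 m/s.
|V_P| = √(V_Px² + V_Py²) = 13.709 m/s.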